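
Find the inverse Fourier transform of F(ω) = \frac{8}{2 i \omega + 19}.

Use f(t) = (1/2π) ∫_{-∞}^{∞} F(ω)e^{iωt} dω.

f(t) = 4 e^{- \frac{19 t}{2}} u\left(t\right)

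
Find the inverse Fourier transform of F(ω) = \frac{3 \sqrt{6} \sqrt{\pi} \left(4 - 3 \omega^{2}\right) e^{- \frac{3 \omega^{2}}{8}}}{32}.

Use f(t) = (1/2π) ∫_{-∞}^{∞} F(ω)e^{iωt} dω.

f(t) = t^{2} e^{- \frac{2 t^{2}}{3}}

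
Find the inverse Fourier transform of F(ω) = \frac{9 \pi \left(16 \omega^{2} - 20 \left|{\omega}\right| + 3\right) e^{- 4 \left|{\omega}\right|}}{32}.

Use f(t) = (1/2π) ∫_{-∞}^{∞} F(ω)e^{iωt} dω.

f(t) = \frac{9 t^{4}}{\left(t^{2} + 16\right)^{3}}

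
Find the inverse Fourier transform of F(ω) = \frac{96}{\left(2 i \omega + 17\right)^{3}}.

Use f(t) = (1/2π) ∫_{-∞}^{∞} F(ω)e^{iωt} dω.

f(t) = 6 t^{2} e^{- \frac{17 t}{2}} u\left(t\right)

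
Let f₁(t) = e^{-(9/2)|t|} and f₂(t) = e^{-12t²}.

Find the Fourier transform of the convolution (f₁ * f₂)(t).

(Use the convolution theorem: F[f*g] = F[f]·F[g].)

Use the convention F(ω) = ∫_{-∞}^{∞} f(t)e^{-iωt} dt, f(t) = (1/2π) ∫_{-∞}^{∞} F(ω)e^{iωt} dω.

F[f₁*f₂](ω) = \frac{6 \sqrt{3} \sqrt{\pi} e^{- \frac{\omega^{2}}{48}}}{4 \omega^{2} + 81}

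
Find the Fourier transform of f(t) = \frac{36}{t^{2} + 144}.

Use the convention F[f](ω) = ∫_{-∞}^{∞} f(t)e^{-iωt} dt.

F(ω) = 3 \pi e^{- 12 \left|{\omega}\right|}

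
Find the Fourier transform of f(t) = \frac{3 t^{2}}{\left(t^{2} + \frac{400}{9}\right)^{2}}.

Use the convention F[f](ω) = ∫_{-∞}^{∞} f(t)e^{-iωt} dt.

F(ω) = \frac{3 \pi \left(3 - 20 \left|{\omega}\right|\right) e^{- \frac{20 \left|{\omega}\right|}{3}}}{40}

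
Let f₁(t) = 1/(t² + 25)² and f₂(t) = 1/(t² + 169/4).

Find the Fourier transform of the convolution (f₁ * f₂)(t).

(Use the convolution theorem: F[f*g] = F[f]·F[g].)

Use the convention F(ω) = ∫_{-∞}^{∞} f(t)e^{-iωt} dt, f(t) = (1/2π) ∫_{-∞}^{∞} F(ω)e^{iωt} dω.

F[f₁*f₂](ω) = \frac{\pi^{2} \left(5 \left|{\omega}\right| + 1\right) e^{- \frac{23 \left|{\omega}\right|}{2}}}{1625}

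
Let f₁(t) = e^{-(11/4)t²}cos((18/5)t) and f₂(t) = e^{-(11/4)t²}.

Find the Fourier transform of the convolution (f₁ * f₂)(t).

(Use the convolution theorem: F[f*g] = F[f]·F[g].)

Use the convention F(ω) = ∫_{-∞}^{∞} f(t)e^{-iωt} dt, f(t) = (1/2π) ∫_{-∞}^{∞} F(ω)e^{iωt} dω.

F[f₁*f₂](ω) = \frac{2 \pi \left(e^{\frac{72 \omega}{55}} + 1\right) e^{- \frac{2 \omega^{2}}{11} - \frac{36 \omega}{55} - \frac{324}{275}}}{11}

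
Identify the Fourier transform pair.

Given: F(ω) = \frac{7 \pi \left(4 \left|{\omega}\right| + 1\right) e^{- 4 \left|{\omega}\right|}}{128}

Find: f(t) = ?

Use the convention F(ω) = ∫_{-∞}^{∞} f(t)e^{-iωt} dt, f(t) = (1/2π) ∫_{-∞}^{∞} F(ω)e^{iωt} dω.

f(t) = \frac{7}{\left(t^{2} + 16\right)^{2}}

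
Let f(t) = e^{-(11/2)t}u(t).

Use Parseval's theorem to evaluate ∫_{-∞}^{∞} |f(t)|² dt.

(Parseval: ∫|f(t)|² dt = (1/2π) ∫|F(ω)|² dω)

∫|f(t)|² dt = \frac{1}{11}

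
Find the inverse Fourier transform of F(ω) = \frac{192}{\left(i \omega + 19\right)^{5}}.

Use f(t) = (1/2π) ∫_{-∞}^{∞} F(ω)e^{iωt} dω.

f(t) = 8 t^{4} e^{- 19 t} u\left(t\right)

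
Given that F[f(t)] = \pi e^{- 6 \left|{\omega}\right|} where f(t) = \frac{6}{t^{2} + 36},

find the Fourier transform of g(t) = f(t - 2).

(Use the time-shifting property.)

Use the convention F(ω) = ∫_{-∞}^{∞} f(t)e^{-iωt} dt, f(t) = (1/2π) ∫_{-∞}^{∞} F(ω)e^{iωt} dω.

F[g](ω) = \pi e^{- 2 i \omega - 6 \left|{\omega}\right|}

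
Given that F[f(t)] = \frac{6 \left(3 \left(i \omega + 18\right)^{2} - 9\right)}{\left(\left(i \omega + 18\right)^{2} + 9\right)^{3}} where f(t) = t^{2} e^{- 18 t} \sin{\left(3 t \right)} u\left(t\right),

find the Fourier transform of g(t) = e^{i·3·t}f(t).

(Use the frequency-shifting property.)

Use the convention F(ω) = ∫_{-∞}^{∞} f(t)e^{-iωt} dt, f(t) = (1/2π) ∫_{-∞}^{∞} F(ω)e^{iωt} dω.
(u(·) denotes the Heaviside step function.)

F[g](ω) = \frac{18 \left(\left(i \left(\omega - 3\right) + 18\right)^{2} - 3\right)}{\left(\left(i \left(\omega - 3\right) + 18\right)^{2} + 9\right)^{3}}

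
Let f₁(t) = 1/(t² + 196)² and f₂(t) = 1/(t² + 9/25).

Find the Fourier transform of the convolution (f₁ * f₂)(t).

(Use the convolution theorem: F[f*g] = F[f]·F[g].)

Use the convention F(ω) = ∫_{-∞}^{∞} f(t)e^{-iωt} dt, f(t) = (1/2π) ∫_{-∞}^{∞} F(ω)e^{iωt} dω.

F[f₁*f₂](ω) = \frac{5 \pi^{2} \left(14 \left|{\omega}\right| + 1\right) e^{- \frac{73 \left|{\omega}\right|}{5}}}{16464}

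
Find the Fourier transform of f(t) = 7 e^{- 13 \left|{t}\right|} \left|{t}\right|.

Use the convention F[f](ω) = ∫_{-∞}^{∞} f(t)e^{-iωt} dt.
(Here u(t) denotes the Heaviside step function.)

F(ω) = \frac{14 \left(169 - \omega^{2}\right)}{\left(\omega^{2} + 169\right)^{2}}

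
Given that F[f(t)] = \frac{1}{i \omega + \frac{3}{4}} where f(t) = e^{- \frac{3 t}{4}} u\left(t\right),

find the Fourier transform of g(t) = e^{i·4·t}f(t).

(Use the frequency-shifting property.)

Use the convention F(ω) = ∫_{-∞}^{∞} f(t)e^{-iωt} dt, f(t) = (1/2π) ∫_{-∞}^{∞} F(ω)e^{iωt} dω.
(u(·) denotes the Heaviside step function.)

F[g](ω) = \frac{4}{4 i \left(\omega - 4\right) + 3}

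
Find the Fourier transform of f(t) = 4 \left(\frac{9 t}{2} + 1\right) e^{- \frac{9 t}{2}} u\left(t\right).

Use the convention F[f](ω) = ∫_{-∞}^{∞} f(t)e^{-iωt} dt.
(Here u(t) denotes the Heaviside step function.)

F(ω) = \frac{16 \left(- i \omega - 9\right)}{4 \omega^{2} - 36 i \omega - 81}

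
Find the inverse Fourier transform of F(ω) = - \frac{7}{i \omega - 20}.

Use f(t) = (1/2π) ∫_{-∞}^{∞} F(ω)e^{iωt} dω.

f(t) = 7 e^{20 t} u\left(- t\right)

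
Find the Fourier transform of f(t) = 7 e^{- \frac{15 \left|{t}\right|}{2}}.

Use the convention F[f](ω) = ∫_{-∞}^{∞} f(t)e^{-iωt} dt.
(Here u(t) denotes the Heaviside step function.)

F(ω) = \frac{420}{4 \omega^{2} + 225}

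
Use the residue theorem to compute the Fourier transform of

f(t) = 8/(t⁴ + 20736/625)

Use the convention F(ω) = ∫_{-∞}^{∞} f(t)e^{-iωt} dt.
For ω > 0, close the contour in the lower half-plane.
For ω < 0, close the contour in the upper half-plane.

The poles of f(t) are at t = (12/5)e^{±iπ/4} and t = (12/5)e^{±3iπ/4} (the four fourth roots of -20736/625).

Let g(z) = f(z)e^{-iωz}; for large |z| the factor e^{-iωz} decays in the lower half-plane when ω > 0 and in the upper half-plane when ω < 0.

Case ω > 0 (lower half-plane, clockwise contour ⇒ F(ω) = -2πi·ΣRes):
  Res_{z = - \frac{6 \sqrt{2}}{5} - \frac{6 \sqrt{2} i}{5}} g(z) = \frac{125 \sqrt{2} i \left(1 - i\right) e^{\frac{6 \sqrt{2} \omega \left(-1 + i\right)}{5}}}{1728}
  Res_{z = \frac{6 \sqrt{2}}{5} - \frac{6 \sqrt{2} i}{5}} g(z) = \frac{125 \sqrt{2} i \left(1 + i\right) e^{- \frac{6 \sqrt{2} \omega \left(1 + i\right)}{5}}}{1728}
  F(ω) = -2πi·ΣRes = \frac{125 \sqrt{2} \pi \left(1 - i\right) \left(e^{\frac{12 \sqrt{2} i \omega}{5}} + i\right) e^{- \frac{6 \sqrt{2} \omega \left(1 + i\right)}{5}}}{864} = \frac{125 \pi e^{- \frac{6 \sqrt{2} \omega}{5}} \sin{\left(\frac{6 \sqrt{2} \omega}{5} + \frac{\pi}{4} \right)}}{216}

Case ω < 0 (upper half-plane, counterclockwise contour ⇒ F(ω) = +2πi·ΣRes):
  Res_{z = \frac{6 \sqrt{2}}{5} + \frac{6 \sqrt{2} i}{5}} g(z) = \frac{125 \sqrt{2} i \left(-1 + i\right) e^{\frac{6 \sqrt{2} \omega \left(1 - i\right)}{5}}}{1728}
  Res_{z = - \frac{6 \sqrt{2}}{5} + \frac{6 \sqrt{2} i}{5}} g(z) = \frac{125 \sqrt{2} \left(1 - i\right) e^{\frac{6 \sqrt{2} \omega \left(1 + i\right)}{5}}}{1728}
  F(ω) = 2πi·ΣRes = - \frac{125 \sqrt{2} i \pi \left(i \left(1 - i\right) e^{\frac{6 \sqrt{2} \omega \left(1 - i\right)}{5}} - \left(1 - i\right) e^{\frac{6 \sqrt{2} \omega \left(1 + i\right)}{5}}\right)}{864} = \frac{125 \pi e^{\frac{6 \sqrt{2} \omega}{5}} \cos{\left(\frac{6 \sqrt{2} \omega}{5} + \frac{\pi}{4} \right)}}{216}

Both cases combine into a single formula in |ω|:

F(ω) = \frac{125 \pi e^{- \frac{6 \sqrt{2} \left|{\omega}\right|}{5}} \sin{\left(\frac{6 \sqrt{2} \left|{\omega}\right|}{5} + \frac{\pi}{4} \right)}}{216}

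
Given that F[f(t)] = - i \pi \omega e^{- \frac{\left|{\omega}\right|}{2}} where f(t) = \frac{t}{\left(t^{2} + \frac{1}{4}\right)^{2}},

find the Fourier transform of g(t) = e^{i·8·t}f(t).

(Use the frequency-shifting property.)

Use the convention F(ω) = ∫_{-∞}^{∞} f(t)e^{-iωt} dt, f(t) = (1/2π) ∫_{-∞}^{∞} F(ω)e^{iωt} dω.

F[g](ω) = i \pi \left(8 - \omega\right) e^{- \frac{\left|{\omega - 8}\right|}{2}}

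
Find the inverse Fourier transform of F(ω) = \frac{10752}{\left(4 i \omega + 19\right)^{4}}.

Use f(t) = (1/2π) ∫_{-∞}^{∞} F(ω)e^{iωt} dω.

f(t) = 7 t^{3} e^{- \frac{19 t}{4}} u\left(t\right)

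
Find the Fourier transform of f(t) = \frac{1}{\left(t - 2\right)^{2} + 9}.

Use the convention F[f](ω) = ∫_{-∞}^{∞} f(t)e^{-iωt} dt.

F(ω) = \frac{\pi e^{- 2 i \omega - 3 \left|{\omega}\right|}}{3}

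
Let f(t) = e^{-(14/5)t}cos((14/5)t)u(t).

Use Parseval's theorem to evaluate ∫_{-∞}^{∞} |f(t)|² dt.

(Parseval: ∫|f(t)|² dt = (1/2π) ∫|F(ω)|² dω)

∫|f(t)|² dt = \frac{15}{112}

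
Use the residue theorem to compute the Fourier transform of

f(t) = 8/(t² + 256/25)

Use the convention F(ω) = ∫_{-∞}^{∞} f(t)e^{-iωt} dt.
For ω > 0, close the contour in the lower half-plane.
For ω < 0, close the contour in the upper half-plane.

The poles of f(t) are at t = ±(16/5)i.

Let g(z) = f(z)e^{-iωz}; for large |z| the factor e^{-iωz} decays in the lower half-plane when ω > 0 and in the upper half-plane when ω < 0.

Case ω > 0 (lower half-plane, clockwise contour ⇒ F(ω) = -2πi·ΣRes):
  Res_{z = - \frac{16 i}{5}} g(z) = \frac{5 i e^{- \frac{16 \omega}{5}}}{4}
  F(ω) = -2πi·ΣRes = \frac{5 \pi e^{- \frac{16 \omega}{5}}}{2}

Case ω < 0 (upper half-plane, counterclockwise contour ⇒ F(ω) = +2πi·ΣRes):
  Res_{z = \frac{16 i}{5}} g(z) = - \frac{5 i e^{\frac{16 \omega}{5}}}{4}
  F(ω) = 2πi·ΣRes = \frac{5 \pi e^{\frac{16 \omega}{5}}}{2}

Both cases combine into a single formula in |ω|:

F(ω) = \frac{5 \pi e^{- \frac{16 \left|{\omega}\right|}{5}}}{2}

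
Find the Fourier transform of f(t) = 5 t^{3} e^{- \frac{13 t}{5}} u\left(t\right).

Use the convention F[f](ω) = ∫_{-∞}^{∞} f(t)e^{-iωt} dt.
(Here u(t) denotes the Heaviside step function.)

F(ω) = \frac{18750}{\left(5 i \omega + 13\right)^{4}}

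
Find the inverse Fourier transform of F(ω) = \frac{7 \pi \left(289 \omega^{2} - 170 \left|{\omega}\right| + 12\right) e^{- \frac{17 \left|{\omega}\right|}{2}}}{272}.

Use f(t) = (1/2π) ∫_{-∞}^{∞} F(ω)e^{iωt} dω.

f(t) = \frac{7 t^{4}}{\left(t^{2} + \frac{289}{4}\right)^{3}}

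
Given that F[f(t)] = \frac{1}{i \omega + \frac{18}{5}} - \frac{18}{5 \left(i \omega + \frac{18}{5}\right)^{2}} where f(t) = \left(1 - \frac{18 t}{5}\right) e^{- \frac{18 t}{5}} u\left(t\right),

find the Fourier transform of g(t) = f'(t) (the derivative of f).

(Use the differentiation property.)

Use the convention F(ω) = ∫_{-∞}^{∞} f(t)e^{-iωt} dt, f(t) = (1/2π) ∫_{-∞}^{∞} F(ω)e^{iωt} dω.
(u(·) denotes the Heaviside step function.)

F[g](ω) = \frac{25 \omega^{2}}{25 \omega^{2} - 180 i \omega - 324}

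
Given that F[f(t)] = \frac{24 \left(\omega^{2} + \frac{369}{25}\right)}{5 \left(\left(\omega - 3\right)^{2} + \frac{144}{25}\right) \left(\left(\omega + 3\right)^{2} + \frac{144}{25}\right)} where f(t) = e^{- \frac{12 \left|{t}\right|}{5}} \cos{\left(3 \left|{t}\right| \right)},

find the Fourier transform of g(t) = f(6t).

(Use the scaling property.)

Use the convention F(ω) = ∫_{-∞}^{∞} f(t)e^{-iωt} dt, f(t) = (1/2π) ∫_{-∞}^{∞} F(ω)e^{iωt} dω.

F[g](ω) = \frac{720 \left(25 \omega^{2} + 13284\right)}{625 \omega^{4} - 145800 \omega^{2} + 176464656}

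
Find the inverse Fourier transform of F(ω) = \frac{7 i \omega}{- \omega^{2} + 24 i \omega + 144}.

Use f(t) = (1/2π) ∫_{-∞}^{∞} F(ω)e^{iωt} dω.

f(t) = 7 \left(1 - 12 t\right) e^{- 12 t} u\left(t\right)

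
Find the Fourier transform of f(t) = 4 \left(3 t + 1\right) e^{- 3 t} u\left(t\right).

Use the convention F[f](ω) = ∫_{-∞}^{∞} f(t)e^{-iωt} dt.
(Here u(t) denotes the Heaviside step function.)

F(ω) = \frac{4 \left(- i \omega - 6\right)}{\omega^{2} - 6 i \omega - 9}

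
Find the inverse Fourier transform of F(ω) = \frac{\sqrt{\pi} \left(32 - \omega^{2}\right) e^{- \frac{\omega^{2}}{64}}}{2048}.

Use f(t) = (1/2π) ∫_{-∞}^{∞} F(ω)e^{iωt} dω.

f(t) = 2 t^{2} e^{- 16 t^{2}}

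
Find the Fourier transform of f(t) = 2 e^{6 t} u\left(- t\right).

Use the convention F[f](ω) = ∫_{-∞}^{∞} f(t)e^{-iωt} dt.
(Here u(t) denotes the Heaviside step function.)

F(ω) = - \frac{2}{i \omega - 6}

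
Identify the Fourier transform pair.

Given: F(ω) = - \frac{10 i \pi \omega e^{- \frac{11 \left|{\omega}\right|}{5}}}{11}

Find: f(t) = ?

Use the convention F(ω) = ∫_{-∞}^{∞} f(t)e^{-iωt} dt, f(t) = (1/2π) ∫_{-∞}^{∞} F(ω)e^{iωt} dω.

f(t) = \frac{4 t}{\left(t^{2} + \frac{121}{25}\right)^{2}}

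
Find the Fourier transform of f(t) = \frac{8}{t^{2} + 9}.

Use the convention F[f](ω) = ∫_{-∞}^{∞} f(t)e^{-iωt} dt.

F(ω) = \frac{8 \pi e^{- 3 \left|{\omega}\right|}}{3}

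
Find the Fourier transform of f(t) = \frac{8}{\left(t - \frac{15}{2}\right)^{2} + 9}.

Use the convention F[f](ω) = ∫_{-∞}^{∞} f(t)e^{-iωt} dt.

F(ω) = \frac{8 \pi e^{- \frac{15 i \omega}{2} - 3 \left|{\omega}\right|}}{3}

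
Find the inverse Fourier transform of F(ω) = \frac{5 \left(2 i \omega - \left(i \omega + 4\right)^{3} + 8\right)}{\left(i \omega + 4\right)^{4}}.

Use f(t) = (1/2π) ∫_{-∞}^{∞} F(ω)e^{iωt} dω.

f(t) = 5 \left(t^{2} - 1\right) e^{- 4 t} u\left(t\right)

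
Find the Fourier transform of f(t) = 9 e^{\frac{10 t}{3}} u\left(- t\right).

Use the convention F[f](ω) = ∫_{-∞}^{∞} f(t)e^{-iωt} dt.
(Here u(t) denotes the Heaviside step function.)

F(ω) = - \frac{27}{3 i \omega - 10}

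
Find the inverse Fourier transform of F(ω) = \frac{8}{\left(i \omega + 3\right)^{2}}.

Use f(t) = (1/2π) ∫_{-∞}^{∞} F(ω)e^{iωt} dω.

f(t) = 8 t e^{- 3 t} u\left(t\right)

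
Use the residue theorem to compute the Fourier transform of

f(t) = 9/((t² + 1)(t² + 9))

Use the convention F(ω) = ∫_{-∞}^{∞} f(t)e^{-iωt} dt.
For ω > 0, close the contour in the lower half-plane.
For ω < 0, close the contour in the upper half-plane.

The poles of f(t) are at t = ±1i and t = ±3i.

Let g(z) = f(z)e^{-iωz}; for large |z| the factor e^{-iωz} decays in the lower half-plane when ω > 0 and in the upper half-plane when ω < 0.

Case ω > 0 (lower half-plane, clockwise contour ⇒ F(ω) = -2πi·ΣRes):
  Res_{z = - i} g(z) = \frac{9 i e^{- \omega}}{16}
  Res_{z = - 3 i} g(z) = - \frac{3 i e^{- 3 \omega}}{16}
  F(ω) = -2πi·ΣRes = \frac{3 \pi \left(3 e^{2 \omega} - 1\right) e^{- 3 \omega}}{8}

Case ω < 0 (upper half-plane, counterclockwise contour ⇒ F(ω) = +2πi·ΣRes):
  Res_{z = i} g(z) = - \frac{9 i e^{\omega}}{16}
  Res_{z = 3 i} g(z) = \frac{3 i e^{3 \omega}}{16}
  F(ω) = 2πi·ΣRes = \frac{3 \pi \left(3 - e^{2 \omega}\right) e^{\omega}}{8}

Both cases combine into a single formula in |ω|:

F(ω) = \frac{3 \pi \left(3 e^{2 \left|{\omega}\right|} - 1\right) e^{- 3 \left|{\omega}\right|}}{8}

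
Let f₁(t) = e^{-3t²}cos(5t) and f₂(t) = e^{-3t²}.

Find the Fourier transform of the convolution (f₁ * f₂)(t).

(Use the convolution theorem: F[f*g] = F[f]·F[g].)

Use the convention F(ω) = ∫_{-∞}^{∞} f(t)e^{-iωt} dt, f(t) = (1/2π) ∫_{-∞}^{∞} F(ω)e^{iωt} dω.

F[f₁*f₂](ω) = \frac{\pi \left(e^{\frac{5 \omega}{3}} + 1\right) e^{- \frac{\omega^{2}}{6} - \frac{5 \omega}{6} - \frac{25}{12}}}{6}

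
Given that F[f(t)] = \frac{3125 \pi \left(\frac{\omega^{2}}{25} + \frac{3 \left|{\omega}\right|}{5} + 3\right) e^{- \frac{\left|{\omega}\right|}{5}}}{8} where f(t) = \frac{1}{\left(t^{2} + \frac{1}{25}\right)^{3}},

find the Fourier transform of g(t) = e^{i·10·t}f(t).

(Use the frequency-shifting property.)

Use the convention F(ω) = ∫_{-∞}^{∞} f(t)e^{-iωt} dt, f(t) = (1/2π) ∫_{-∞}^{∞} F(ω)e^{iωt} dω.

F[g](ω) = \frac{125 \pi \left(\left(\omega - 10\right)^{2} + 15 \left|{\omega - 10}\right| + 75\right) e^{- \frac{\left|{\omega - 10}\right|}{5}}}{8}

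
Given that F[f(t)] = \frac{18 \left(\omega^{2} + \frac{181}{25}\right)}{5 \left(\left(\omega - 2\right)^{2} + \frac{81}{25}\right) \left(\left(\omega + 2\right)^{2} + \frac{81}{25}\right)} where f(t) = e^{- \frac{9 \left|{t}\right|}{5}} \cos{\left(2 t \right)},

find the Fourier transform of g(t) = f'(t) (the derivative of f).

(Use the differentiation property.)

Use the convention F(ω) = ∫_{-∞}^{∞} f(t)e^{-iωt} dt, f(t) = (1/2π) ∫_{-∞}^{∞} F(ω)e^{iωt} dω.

F[g](ω) = \frac{90 i \omega \left(25 \omega^{2} + 181\right)}{625 \omega^{4} - 950 \omega^{2} + 32761}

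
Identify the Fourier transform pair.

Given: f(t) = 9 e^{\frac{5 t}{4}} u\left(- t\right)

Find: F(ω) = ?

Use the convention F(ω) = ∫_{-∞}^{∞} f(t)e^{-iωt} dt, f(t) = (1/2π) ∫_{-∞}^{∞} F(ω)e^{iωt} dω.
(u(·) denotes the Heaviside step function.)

F(ω) = - \frac{36}{4 i \omega - 5}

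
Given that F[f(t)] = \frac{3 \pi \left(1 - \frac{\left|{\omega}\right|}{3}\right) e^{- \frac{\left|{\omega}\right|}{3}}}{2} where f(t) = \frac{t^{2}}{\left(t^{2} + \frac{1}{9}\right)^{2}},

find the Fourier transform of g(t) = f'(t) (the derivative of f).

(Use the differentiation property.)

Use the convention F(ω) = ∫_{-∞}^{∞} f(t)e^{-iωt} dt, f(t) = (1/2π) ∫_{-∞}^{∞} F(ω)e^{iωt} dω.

F[g](ω) = \frac{i \pi \omega \left(3 - \left|{\omega}\right|\right) e^{- \frac{\left|{\omega}\right|}{3}}}{2}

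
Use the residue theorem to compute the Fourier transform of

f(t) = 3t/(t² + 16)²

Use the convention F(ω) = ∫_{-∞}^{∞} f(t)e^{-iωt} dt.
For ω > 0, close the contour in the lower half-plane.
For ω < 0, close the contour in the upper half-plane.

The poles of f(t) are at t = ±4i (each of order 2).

Let g(z) = f(z)e^{-iωz}; for large |z| the factor e^{-iωz} decays in the lower half-plane when ω > 0 and in the upper half-plane when ω < 0.

Case ω > 0 (lower half-plane, clockwise contour ⇒ F(ω) = -2πi·ΣRes):
  Res_{z = - 4 i} g(z) = \frac{3 \omega e^{- 4 \omega}}{16} (pole of order 2)
  F(ω) = -2πi·ΣRes = - \frac{3 i \pi \omega e^{- 4 \omega}}{8}

Case ω < 0 (upper half-plane, counterclockwise contour ⇒ F(ω) = +2πi·ΣRes):
  Res_{z = 4 i} g(z) = - \frac{3 \omega e^{4 \omega}}{16} (pole of order 2)
  F(ω) = 2πi·ΣRes = - \frac{3 i \pi \omega e^{4 \omega}}{8}

Both cases combine into a single formula in |ω|:

F(ω) = - \frac{3 i \pi \omega e^{- 4 \left|{\omega}\right|}}{8}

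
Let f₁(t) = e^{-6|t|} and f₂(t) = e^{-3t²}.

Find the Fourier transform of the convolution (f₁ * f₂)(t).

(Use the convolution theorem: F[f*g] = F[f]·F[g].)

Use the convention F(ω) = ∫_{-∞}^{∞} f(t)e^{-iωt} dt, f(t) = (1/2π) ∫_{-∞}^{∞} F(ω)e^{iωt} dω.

F[f₁*f₂](ω) = \frac{4 \sqrt{3} \sqrt{\pi} e^{- \frac{\omega^{2}}{12}}}{\omega^{2} + 36}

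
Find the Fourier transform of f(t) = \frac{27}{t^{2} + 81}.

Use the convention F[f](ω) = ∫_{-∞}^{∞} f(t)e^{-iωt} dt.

F(ω) = 3 \pi e^{- 9 \left|{\omega}\right|}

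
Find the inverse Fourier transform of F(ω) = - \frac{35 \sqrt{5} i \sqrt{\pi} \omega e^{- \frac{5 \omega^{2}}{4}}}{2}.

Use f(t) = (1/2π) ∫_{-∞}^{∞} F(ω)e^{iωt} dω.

f(t) = 7 t e^{- \frac{t^{2}}{5}}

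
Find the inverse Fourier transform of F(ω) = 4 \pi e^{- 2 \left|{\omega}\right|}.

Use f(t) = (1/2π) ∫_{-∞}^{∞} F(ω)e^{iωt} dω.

f(t) = \frac{8}{t^{2} + 4}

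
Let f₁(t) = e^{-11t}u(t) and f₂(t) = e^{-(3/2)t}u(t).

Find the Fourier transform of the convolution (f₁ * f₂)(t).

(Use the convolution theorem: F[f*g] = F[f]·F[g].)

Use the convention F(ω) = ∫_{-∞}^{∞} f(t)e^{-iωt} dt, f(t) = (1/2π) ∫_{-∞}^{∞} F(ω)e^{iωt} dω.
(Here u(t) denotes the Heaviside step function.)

F[f₁*f₂](ω) = \frac{2}{\left(i \omega + 11\right) \left(2 i \omega + 3\right)}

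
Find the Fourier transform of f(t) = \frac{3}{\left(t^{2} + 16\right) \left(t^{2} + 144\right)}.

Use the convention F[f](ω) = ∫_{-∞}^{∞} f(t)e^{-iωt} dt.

F(ω) = \frac{\pi \left(3 e^{8 \left|{\omega}\right|} - 1\right) e^{- 12 \left|{\omega}\right|}}{512}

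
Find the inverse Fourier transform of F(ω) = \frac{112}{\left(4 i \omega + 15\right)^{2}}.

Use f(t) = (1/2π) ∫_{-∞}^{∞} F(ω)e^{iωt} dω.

f(t) = 7 t e^{- \frac{15 t}{4}} u\left(t\right)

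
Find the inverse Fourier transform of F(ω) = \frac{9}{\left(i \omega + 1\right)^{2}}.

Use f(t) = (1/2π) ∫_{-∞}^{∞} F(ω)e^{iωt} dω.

f(t) = 9 t e^{- t} u\left(t\right)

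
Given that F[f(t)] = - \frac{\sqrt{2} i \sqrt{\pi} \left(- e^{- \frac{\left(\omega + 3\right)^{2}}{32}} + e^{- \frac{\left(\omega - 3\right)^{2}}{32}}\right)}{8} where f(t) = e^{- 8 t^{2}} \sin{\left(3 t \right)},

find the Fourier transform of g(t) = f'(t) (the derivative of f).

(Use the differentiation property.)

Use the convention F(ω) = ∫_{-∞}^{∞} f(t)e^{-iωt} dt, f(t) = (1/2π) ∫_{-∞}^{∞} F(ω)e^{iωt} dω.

F[g](ω) = \frac{\sqrt{2} \sqrt{\pi} \omega \left(e^{\frac{3 \omega}{8}} - 1\right) e^{- \frac{\omega^{2}}{32} - \frac{3 \omega}{16} - \frac{9}{32}}}{8}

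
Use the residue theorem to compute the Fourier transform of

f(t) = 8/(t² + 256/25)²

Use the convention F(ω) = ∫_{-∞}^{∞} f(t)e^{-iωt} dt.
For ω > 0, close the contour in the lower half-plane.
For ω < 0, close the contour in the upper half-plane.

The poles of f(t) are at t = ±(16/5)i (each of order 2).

Let g(z) = f(z)e^{-iωz}; for large |z| the factor e^{-iωz} decays in the lower half-plane when ω > 0 and in the upper half-plane when ω < 0.

Case ω > 0 (lower half-plane, clockwise contour ⇒ F(ω) = -2πi·ΣRes):
  Res_{z = - \frac{16 i}{5}} g(z) = \frac{25 i \left(16 \omega + 5\right) e^{- \frac{16 \omega}{5}}}{2048} (pole of order 2)
  F(ω) = -2πi·ΣRes = \frac{25 \pi \left(16 \omega + 5\right) e^{- \frac{16 \omega}{5}}}{1024}

Case ω < 0 (upper half-plane, counterclockwise contour ⇒ F(ω) = +2πi·ΣRes):
  Res_{z = \frac{16 i}{5}} g(z) = \frac{25 i \left(16 \omega - 5\right) e^{\frac{16 \omega}{5}}}{2048} (pole of order 2)
  F(ω) = 2πi·ΣRes = \frac{25 \pi \left(5 - 16 \omega\right) e^{\frac{16 \omega}{5}}}{1024}

Both cases combine into a single formula in |ω|:

F(ω) = \frac{25 \pi \left(16 \left|{\omega}\right| + 5\right) e^{- \frac{16 \left|{\omega}\right|}{5}}}{1024}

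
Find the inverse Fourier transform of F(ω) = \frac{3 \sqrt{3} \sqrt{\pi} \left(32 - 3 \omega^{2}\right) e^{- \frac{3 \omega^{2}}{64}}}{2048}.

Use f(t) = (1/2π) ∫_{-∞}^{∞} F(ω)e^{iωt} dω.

f(t) = 2 t^{2} e^{- \frac{16 t^{2}}{3}}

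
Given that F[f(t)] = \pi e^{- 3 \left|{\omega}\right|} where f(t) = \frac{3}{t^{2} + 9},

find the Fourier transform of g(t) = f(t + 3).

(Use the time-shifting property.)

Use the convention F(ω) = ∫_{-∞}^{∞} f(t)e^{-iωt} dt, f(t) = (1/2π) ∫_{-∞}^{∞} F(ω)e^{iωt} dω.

F[g](ω) = \pi e^{3 i \omega - 3 \left|{\omega}\right|}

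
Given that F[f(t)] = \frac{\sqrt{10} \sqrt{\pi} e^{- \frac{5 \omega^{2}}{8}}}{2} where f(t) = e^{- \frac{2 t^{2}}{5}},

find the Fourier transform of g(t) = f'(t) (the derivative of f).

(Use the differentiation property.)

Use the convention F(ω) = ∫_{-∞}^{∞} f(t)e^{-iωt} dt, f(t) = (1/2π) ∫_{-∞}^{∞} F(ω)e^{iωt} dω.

F[g](ω) = \frac{\sqrt{10} i \sqrt{\pi} \omega e^{- \frac{5 \omega^{2}}{8}}}{2}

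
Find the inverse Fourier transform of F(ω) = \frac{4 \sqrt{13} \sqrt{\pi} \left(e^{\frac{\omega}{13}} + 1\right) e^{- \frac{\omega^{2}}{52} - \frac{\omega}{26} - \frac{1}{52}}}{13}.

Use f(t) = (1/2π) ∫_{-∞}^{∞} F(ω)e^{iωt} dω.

f(t) = 8 e^{- 13 t^{2}} \cos{\left(t \right)}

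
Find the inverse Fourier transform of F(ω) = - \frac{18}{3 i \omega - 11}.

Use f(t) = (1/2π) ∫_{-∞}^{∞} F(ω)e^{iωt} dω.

f(t) = 6 e^{\frac{11 t}{3}} u\left(- t\right)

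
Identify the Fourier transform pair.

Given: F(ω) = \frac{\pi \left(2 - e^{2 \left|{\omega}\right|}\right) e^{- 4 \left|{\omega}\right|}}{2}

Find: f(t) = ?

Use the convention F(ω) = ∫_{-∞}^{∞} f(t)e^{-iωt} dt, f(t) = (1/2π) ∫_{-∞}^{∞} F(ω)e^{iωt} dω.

f(t) = \frac{3 t^{2}}{\left(t^{2} + 4\right) \left(t^{2} + 16\right)}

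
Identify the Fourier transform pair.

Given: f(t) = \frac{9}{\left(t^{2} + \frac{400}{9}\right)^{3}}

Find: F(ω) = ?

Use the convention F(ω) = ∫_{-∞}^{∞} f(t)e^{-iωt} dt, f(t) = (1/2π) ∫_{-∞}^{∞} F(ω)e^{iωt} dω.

F(ω) = \frac{243 \pi \left(400 \omega^{2} + 180 \left|{\omega}\right| + 27\right) e^{- \frac{20 \left|{\omega}\right|}{3}}}{25600000}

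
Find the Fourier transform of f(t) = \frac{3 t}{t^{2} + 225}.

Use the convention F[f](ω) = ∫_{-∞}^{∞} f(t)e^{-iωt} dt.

F(ω) = - 3 i \pi e^{- 15 \left|{\omega}\right|} \operatorname{sign}{\left(\omega \right)}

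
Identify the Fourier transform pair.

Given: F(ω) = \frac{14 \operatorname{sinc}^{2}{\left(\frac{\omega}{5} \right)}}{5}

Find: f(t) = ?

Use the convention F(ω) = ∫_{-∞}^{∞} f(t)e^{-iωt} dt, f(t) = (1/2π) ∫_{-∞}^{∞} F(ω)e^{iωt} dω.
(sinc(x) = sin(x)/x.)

f(t) = 7 \left(\begin{cases} 1 - \frac{5 \left|{t}\right|}{2} & \text{for}\: \left|{t}\right| < \frac{2}{5} \\0 & \text{otherwise} \end{cases}\right)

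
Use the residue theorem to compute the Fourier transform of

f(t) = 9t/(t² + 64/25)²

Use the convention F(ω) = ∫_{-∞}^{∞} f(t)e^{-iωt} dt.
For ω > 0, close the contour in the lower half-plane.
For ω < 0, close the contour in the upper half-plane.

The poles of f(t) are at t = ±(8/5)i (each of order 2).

Let g(z) = f(z)e^{-iωz}; for large |z| the factor e^{-iωz} decays in the lower half-plane when ω > 0 and in the upper half-plane when ω < 0.

Case ω > 0 (lower half-plane, clockwise contour ⇒ F(ω) = -2πi·ΣRes):
  Res_{z = - \frac{8 i}{5}} g(z) = \frac{45 \omega e^{- \frac{8 \omega}{5}}}{32} (pole of order 2)
  F(ω) = -2πi·ΣRes = - \frac{45 i \pi \omega e^{- \frac{8 \omega}{5}}}{16}

Case ω < 0 (upper half-plane, counterclockwise contour ⇒ F(ω) = +2πi·ΣRes):
  Res_{z = \frac{8 i}{5}} g(z) = - \frac{45 \omega e^{\frac{8 \omega}{5}}}{32} (pole of order 2)
  F(ω) = 2πi·ΣRes = - \frac{45 i \pi \omega e^{\frac{8 \omega}{5}}}{16}

Both cases combine into a single formula in |ω|:

F(ω) = - \frac{45 i \pi \omega e^{- \frac{8 \left|{\omega}\right|}{5}}}{16}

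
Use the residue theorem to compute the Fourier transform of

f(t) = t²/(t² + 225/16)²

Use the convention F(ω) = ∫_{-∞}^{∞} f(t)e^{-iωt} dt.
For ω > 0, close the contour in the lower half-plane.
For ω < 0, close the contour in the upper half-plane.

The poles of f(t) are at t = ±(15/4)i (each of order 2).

Let g(z) = f(z)e^{-iωz}; for large |z| the factor e^{-iωz} decays in the lower half-plane when ω > 0 and in the upper half-plane when ω < 0.

Case ω > 0 (lower half-plane, clockwise contour ⇒ F(ω) = -2πi·ΣRes):
  Res_{z = - \frac{15 i}{4}} g(z) = \frac{i \left(4 - 15 \omega\right) e^{- \frac{15 \omega}{4}}}{60} (pole of order 2)
  F(ω) = -2πi·ΣRes = \frac{\pi \left(4 - 15 \omega\right) e^{- \frac{15 \omega}{4}}}{30}

Case ω < 0 (upper half-plane, counterclockwise contour ⇒ F(ω) = +2πi·ΣRes):
  Res_{z = \frac{15 i}{4}} g(z) = \frac{i \left(- 15 \omega - 4\right) e^{\frac{15 \omega}{4}}}{60} (pole of order 2)
  F(ω) = 2πi·ΣRes = \frac{\pi \left(15 \omega + 4\right) e^{\frac{15 \omega}{4}}}{30}

Both cases combine into a single formula in |ω|:

F(ω) = \frac{\pi \left(4 - 15 \left|{\omega}\right|\right) e^{- \frac{15 \left|{\omega}\right|}{4}}}{30}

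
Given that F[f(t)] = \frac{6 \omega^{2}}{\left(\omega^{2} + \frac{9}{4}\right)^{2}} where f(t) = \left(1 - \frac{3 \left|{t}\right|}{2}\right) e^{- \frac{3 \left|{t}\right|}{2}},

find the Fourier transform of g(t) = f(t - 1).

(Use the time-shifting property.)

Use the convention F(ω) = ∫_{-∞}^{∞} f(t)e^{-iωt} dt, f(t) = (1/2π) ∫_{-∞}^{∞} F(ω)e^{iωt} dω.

F[g](ω) = \frac{96 \omega^{2} e^{- i \omega}}{\left(4 \omega^{2} + 9\right)^{2}}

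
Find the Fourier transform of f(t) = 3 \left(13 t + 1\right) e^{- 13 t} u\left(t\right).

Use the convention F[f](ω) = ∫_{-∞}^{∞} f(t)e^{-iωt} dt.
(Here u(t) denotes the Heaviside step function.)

F(ω) = \frac{3 \left(- i \omega - 26\right)}{\omega^{2} - 26 i \omega - 169}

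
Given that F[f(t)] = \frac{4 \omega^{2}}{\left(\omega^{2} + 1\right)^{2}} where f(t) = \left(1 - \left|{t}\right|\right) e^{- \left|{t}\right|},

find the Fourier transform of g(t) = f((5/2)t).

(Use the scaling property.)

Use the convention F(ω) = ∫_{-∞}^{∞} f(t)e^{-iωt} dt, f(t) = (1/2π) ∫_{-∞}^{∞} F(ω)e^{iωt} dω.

F[g](ω) = \frac{160 \omega^{2}}{\left(4 \omega^{2} + 25\right)^{2}}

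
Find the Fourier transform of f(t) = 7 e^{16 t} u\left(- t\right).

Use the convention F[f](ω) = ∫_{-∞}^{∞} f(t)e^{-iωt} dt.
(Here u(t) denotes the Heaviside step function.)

F(ω) = - \frac{7}{i \omega - 16}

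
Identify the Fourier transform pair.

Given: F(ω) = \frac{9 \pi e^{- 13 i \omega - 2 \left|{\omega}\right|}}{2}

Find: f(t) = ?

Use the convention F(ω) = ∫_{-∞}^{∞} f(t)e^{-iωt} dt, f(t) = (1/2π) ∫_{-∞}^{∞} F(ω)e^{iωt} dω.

f(t) = \frac{9}{\left(t - 13\right)^{2} + 4}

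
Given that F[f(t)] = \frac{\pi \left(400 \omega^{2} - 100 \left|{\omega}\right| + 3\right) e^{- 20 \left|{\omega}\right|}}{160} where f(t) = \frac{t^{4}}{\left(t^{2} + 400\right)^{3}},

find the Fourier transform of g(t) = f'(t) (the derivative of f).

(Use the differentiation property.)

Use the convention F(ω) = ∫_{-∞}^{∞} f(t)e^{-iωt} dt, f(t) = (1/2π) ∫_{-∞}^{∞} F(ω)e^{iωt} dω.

F[g](ω) = \frac{i \pi \omega \left(400 \omega^{2} - 100 \left|{\omega}\right| + 3\right) e^{- 20 \left|{\omega}\right|}}{160}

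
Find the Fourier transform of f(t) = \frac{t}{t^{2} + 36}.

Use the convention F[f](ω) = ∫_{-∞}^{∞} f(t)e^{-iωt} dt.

F(ω) = - i \pi e^{- 6 \left|{\omega}\right|} \operatorname{sign}{\left(\omega \right)}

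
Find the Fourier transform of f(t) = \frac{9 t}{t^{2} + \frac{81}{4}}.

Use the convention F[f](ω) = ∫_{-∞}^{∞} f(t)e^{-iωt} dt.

F(ω) = - 9 i \pi e^{- \frac{9 \left|{\omega}\right|}{2}} \operatorname{sign}{\left(\omega \right)}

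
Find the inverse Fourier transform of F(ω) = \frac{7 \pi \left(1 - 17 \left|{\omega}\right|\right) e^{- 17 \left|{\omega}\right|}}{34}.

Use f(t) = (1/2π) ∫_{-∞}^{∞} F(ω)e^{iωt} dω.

f(t) = \frac{7 t^{2}}{\left(t^{2} + 289\right)^{2}}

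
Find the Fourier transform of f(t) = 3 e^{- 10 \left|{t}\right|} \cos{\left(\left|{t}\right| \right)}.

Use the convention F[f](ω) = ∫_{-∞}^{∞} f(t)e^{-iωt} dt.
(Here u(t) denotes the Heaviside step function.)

F(ω) = \frac{60 \left(\omega^{2} + 101\right)}{\omega^{4} + 198 \omega^{2} + 10201}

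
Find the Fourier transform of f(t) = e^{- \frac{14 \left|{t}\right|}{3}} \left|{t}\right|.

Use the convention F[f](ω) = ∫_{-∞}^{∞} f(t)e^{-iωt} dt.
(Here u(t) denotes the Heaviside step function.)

F(ω) = \frac{18 \left(196 - 9 \omega^{2}\right)}{\left(9 \omega^{2} + 196\right)^{2}}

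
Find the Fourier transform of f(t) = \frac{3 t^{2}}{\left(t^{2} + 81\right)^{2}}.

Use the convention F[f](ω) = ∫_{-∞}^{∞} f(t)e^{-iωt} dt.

F(ω) = \frac{\pi \left(1 - 9 \left|{\omega}\right|\right) e^{- 9 \left|{\omega}\right|}}{6}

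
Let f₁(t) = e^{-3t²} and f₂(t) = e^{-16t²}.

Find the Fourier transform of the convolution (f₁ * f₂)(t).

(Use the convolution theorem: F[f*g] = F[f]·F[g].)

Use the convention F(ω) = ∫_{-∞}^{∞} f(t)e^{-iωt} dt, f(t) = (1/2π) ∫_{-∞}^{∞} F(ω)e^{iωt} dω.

F[f₁*f₂](ω) = \frac{\sqrt{3} \pi e^{- \frac{19 \omega^{2}}{192}}}{12}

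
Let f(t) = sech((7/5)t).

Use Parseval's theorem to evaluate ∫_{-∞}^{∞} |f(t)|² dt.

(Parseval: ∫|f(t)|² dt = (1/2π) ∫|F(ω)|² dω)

∫|f(t)|² dt = \frac{10}{7}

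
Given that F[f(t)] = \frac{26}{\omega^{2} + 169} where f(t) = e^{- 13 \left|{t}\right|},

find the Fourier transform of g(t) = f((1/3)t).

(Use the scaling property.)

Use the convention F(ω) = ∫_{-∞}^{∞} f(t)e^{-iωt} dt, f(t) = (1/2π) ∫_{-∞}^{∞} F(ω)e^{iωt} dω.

F[g](ω) = \frac{78}{9 \omega^{2} + 169}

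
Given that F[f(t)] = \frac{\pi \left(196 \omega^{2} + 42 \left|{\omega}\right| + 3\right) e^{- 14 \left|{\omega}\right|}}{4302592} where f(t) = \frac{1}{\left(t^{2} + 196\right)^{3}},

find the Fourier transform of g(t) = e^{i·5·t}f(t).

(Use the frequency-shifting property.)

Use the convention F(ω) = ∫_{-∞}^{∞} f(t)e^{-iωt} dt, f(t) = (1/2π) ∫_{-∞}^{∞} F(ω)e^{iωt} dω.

F[g](ω) = \frac{\pi \left(196 \left(\omega - 5\right)^{2} + 42 \left|{\omega - 5}\right| + 3\right) e^{- 14 \left|{\omega - 5}\right|}}{4302592}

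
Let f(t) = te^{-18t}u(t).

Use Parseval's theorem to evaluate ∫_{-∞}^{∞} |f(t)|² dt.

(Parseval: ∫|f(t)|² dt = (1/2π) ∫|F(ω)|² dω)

∫|f(t)|² dt = \frac{1}{23328}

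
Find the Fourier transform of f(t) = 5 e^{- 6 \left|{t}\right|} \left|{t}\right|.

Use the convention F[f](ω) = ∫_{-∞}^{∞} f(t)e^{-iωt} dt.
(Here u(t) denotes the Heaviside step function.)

F(ω) = \frac{10 \left(36 - \omega^{2}\right)}{\left(\omega^{2} + 36\right)^{2}}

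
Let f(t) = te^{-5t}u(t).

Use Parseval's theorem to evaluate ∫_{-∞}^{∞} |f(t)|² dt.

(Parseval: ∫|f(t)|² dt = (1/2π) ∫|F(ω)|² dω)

∫|f(t)|² dt = \frac{1}{500}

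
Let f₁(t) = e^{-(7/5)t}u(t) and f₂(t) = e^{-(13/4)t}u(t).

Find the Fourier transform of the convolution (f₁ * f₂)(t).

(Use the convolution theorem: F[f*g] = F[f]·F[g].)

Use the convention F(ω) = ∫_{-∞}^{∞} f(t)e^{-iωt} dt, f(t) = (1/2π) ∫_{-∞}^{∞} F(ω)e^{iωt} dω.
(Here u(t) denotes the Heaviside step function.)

F[f₁*f₂](ω) = \frac{20}{- 20 \omega^{2} + 93 i \omega + 91}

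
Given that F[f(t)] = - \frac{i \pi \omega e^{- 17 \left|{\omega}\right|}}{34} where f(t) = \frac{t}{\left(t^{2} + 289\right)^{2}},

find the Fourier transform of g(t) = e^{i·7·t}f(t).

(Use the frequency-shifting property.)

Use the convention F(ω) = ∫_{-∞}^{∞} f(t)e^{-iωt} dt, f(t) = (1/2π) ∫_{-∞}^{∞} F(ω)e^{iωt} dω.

F[g](ω) = \frac{i \pi \left(7 - \omega\right) e^{- 17 \left|{\omega - 7}\right|}}{34}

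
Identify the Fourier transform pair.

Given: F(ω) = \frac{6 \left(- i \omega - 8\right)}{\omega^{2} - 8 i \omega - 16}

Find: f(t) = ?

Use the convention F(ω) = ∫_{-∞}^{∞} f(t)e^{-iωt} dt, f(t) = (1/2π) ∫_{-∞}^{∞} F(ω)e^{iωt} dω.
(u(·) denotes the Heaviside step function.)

f(t) = 6 \left(4 t + 1\right) e^{- 4 t} u\left(t\right)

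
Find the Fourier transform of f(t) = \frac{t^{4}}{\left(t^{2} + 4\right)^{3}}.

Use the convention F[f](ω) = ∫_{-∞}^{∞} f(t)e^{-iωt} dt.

F(ω) = \frac{\pi \left(4 \omega^{2} - 10 \left|{\omega}\right| + 3\right) e^{- 2 \left|{\omega}\right|}}{16}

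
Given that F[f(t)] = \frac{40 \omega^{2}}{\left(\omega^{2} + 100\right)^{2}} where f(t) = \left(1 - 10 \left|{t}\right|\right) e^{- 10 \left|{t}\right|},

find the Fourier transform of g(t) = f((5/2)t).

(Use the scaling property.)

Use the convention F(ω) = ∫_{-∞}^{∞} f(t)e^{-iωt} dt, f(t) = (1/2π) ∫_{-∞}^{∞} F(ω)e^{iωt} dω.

F[g](ω) = \frac{100 \omega^{2}}{\left(\omega^{2} + 625\right)^{2}}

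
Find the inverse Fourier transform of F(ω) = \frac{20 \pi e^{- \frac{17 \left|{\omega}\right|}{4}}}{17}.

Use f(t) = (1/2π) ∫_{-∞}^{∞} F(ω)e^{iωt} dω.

f(t) = \frac{5}{t^{2} + \frac{289}{16}}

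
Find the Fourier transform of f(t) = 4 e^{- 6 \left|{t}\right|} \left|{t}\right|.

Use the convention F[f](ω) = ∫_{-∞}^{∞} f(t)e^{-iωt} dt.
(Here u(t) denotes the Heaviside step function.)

F(ω) = \frac{8 \left(36 - \omega^{2}\right)}{\left(\omega^{2} + 36\right)^{2}}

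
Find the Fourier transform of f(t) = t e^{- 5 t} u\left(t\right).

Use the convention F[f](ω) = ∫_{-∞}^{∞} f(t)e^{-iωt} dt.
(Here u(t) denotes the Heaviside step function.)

F(ω) = \frac{1}{\left(i \omega + 5\right)^{2}}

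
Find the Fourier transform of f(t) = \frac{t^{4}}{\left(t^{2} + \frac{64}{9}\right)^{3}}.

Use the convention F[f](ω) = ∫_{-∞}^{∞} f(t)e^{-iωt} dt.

F(ω) = \frac{\pi \left(64 \omega^{2} - 120 \left|{\omega}\right| + 27\right) e^{- \frac{8 \left|{\omega}\right|}{3}}}{192}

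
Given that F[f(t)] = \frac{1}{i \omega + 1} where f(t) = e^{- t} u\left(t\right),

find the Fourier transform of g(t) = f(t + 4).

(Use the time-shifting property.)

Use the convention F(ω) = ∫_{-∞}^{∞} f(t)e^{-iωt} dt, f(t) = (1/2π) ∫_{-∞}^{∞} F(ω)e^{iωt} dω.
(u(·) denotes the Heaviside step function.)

F[g](ω) = \frac{e^{4 i \omega}}{i \omega + 1}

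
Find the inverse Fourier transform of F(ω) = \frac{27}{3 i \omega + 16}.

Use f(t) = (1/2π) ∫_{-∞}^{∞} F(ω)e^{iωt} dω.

f(t) = 9 e^{- \frac{16 t}{3}} u\left(t\right)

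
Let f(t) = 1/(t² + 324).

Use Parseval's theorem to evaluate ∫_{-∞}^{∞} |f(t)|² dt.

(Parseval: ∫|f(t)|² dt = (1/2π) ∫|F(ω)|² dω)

∫|f(t)|² dt = \frac{\pi}{11664}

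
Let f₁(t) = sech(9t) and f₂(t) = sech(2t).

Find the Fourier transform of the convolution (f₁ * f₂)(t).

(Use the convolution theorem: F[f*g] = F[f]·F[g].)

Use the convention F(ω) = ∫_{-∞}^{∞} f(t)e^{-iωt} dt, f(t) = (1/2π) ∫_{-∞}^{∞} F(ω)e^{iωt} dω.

F[f₁*f₂](ω) = \frac{\pi^{2}}{18 \cosh{\left(\frac{\pi \omega}{18} \right)} \cosh{\left(\frac{\pi \omega}{4} \right)}}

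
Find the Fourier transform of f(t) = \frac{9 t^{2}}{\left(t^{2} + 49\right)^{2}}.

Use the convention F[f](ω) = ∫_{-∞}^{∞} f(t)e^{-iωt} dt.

F(ω) = \frac{9 \pi \left(1 - 7 \left|{\omega}\right|\right) e^{- 7 \left|{\omega}\right|}}{14}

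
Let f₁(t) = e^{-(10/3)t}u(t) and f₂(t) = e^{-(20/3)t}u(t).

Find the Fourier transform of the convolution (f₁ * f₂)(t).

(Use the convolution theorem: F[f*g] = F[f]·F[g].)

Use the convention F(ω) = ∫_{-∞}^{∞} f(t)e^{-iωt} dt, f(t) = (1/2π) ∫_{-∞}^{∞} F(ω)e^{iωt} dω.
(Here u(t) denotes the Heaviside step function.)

F[f₁*f₂](ω) = \frac{9}{- 9 \omega^{2} + 90 i \omega + 200}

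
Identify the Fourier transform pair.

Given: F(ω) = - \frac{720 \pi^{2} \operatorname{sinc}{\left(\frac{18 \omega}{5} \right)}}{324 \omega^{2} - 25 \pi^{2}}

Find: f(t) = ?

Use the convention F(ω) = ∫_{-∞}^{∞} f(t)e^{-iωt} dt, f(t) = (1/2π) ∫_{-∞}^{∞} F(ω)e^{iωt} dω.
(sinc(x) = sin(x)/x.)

f(t) = 8 \left(\begin{cases} \frac{\cos{\left(\frac{5 \pi t}{18} \right)}}{2} + \frac{1}{2} & \text{for}\: \left|{t}\right| < \frac{18}{5} \\0 & \text{otherwise} \end{cases}\right)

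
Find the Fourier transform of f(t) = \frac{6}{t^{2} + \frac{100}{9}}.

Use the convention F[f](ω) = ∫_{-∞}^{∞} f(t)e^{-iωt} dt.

F(ω) = \frac{9 \pi e^{- \frac{10 \left|{\omega}\right|}{3}}}{5}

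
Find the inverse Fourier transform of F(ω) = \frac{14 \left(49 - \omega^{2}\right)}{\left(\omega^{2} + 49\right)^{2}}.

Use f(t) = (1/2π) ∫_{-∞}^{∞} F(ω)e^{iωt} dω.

f(t) = 7 e^{- 7 \left|{t}\right|} \left|{t}\right|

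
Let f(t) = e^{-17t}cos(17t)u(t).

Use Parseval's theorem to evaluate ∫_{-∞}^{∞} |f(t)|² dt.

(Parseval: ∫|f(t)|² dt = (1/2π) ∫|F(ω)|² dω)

∫|f(t)|² dt = \frac{3}{136}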